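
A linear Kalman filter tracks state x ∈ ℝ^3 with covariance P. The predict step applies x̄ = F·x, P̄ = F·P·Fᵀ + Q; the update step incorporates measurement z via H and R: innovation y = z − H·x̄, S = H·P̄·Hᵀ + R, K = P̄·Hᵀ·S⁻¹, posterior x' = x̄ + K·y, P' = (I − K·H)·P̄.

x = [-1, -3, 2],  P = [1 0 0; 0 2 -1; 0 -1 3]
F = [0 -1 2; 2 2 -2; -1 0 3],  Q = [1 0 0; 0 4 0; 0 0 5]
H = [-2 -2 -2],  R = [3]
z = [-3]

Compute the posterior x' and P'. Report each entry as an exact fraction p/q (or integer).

x' = [937/139, -1644/139, 917/139]
P' = [1345/139 -2194/139 903/139; -2194/139 4428/139 -2270/139; 903/139 -2270/139 1451/139]

x̄ = F·x = [7, -12, 7]
P̄ = F·P·Fᵀ + Q = [19 -22 21; -22 36 -26; 21 -26 33]
y = z − H·x̄ = [1]
S = H·P̄·Hᵀ + R = [139]
K = P̄·Hᵀ·S⁻¹ = [-36/139; 24/139; -56/139]
x' = x̄ + K·y = [937/139, -1644/139, 917/139]
P' = (I − K·H)·P̄ = [1345/139 -2194/139 903/139; -2194/139 4428/139 -2270/139; 903/139 -2270/139 1451/139]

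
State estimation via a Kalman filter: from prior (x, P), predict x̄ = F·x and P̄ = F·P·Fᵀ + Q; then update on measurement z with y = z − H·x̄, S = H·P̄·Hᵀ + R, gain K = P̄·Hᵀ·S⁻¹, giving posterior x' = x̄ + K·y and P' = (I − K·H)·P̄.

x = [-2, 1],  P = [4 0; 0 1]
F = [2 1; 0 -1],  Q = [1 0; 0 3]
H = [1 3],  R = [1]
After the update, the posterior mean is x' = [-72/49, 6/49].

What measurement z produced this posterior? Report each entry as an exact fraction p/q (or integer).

x̄ = F·x = [-3, -1]
P̄ = F·P·Fᵀ + Q = [18 -1; -1 4]
S = H·P̄·Hᵀ + R = [49]
K = P̄·Hᵀ·S⁻¹ = [15/49; 11/49]
x' − x̄ = [75/49, 55/49] = K·y
y = (KᵀK)⁻¹·Kᵀ·(x' − x̄) = [5]
z = y + H·x̄ = [5] + [-6] = [-1]

z = [-1]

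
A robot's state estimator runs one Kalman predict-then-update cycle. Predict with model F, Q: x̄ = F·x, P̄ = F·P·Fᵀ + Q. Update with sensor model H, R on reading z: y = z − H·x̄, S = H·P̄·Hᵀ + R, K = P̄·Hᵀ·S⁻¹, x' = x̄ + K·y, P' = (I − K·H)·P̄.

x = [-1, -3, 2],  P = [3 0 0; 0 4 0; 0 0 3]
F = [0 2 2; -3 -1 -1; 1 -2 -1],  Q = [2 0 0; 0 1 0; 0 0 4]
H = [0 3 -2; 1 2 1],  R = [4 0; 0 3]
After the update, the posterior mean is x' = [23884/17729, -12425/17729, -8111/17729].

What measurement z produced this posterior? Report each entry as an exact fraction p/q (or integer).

z = [-1, -1]

x̄ = F·x = [-2, 4, 3]
P̄ = F·P·Fᵀ + Q = [30 -14 -22; -14 35 2; -22 2 26]
S = H·P̄·Hᵀ + R = [399 158; 158 107]
K = P̄·Hᵀ·S⁻¹ = [3374/17729 -8296/17729; 1643/17729 7184/17729; -6186/17729 10460/17729]
x' − x̄ = [59342/17729, -83341/17729, -61298/17729] = K·y
y = (KᵀK)⁻¹·Kᵀ·(x' − x̄) = [-7, -10]
z = y + H·x̄ = [-7, -10] + [6, 9] = [-1, -1]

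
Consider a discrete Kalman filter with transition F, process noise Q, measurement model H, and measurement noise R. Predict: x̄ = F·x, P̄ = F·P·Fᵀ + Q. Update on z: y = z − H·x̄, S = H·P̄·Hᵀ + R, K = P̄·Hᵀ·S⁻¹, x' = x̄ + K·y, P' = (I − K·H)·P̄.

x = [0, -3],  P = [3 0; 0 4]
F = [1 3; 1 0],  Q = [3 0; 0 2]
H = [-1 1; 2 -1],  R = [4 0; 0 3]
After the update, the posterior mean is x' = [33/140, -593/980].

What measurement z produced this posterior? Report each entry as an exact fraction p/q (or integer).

x̄ = F·x = [-9, 0]
P̄ = F·P·Fᵀ + Q = [42 3; 3 5]
S = H·P̄·Hᵀ + R = [45 -80; -80 164]
K = P̄·Hᵀ·S⁻¹ = [3/35 15/28; 102/245 41/196]
x' − x̄ = [1293/140, -593/980] = K·y
y = (KᵀK)⁻¹·Kᵀ·(x' − x̄) = [-11, 19]
z = y + H·x̄ = [-11, 19] + [9, -18] = [-2, 1]

z = [-2, 1]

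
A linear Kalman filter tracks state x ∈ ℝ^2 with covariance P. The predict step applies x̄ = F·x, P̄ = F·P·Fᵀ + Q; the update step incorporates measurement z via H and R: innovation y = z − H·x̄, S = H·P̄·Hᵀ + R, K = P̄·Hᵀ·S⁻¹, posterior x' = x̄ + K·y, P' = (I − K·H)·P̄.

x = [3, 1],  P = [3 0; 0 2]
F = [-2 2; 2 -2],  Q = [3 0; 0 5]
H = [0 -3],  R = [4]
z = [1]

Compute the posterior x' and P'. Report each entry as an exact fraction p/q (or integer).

x̄ = F·x = [-4, 4]
P̄ = F·P·Fᵀ + Q = [23 -20; -20 25]
y = z − H·x̄ = [13]
S = H·P̄·Hᵀ + R = [229]
K = P̄·Hᵀ·S⁻¹ = [60/229; -75/229]
x' = x̄ + K·y = [-136/229, -59/229]
P' = (I − K·H)·P̄ = [1667/229 -80/229; -80/229 100/229]

x' = [-136/229, -59/229]
P' = [1667/229 -80/229; -80/229 100/229]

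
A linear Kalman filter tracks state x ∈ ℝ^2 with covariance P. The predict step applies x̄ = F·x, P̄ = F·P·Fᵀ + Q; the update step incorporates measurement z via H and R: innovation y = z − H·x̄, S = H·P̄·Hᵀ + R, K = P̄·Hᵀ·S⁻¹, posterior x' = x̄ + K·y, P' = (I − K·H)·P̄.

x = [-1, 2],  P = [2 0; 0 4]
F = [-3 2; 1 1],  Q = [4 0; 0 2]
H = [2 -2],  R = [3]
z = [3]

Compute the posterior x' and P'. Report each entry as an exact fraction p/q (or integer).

x' = [61/19, 31/19]
P' = [146/19 134/19; 134/19 136/19]

x̄ = F·x = [7, 1]
P̄ = F·P·Fᵀ + Q = [38 2; 2 8]
y = z − H·x̄ = [-9]
S = H·P̄·Hᵀ + R = [171]
K = P̄·Hᵀ·S⁻¹ = [8/19; -4/57]
x' = x̄ + K·y = [61/19, 31/19]
P' = (I − K·H)·P̄ = [146/19 134/19; 134/19 136/19]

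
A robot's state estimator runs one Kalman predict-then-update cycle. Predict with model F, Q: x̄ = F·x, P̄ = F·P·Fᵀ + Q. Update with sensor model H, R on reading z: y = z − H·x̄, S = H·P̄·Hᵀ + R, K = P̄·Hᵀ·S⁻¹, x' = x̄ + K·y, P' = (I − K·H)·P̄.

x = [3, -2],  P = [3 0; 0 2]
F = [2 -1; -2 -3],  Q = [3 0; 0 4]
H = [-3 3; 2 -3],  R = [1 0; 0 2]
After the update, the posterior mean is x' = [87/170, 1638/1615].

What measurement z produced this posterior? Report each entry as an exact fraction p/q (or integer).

z = [2, -1]

x̄ = F·x = [8, 0]
P̄ = F·P·Fᵀ + Q = [17 -6; -6 34]
S = H·P̄·Hᵀ + R = [568 -498; -498 448]
K = P̄·Hᵀ·S⁻¹ = [-66/85 -127/170; -753/1615 -1248/1615]
x' − x̄ = [-1273/170, 1638/1615] = K·y
y = (KᵀK)⁻¹·Kᵀ·(x' − x̄) = [26, -17]
z = y + H·x̄ = [26, -17] + [-24, 16] = [2, -1]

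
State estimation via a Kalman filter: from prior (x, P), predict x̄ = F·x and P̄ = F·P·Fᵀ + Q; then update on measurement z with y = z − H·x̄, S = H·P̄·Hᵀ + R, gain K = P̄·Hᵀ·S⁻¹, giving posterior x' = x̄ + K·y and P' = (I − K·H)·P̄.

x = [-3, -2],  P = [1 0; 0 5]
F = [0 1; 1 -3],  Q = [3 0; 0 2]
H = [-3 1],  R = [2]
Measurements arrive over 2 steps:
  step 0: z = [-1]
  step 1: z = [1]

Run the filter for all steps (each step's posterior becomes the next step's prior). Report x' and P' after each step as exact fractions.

step 0: x̄ = F·x = [-2, 3]
step 0: P̄ = F·P·Fᵀ + Q = [8 -15; -15 48]
step 0: y = z − H·x̄ = [-10]
step 0: S = H·P̄·Hᵀ + R = [212]
step 0: K = P̄·Hᵀ·S⁻¹ = [-39/212; 93/212]
step 0: x' = x̄ + K·y = [-17/106, -147/106]
step 0: P' = (I − K·H)·P̄ = [175/212 447/212; 447/212 1527/212]
step 1: x̄ = F·x = [-147/106, 4]
step 1: P̄ = F·P·Fᵀ + Q = [2163/212 -39/2; -39/2 55]
step 1: y = z − H·x̄ = [-759/106]
step 1: S = H·P̄·Hᵀ + R = [56355/212]
step 1: K = P̄·Hᵀ·S⁻¹ = [-3541/18785; 24062/56355]
step 1: x' = x̄ + K·y = [-696/18785, 17709/18785]
step 1: P' = (I − K·H)·P̄ = [14226/18785 35596/18785; 35596/18785 368488/56355]

step 0: x' = [-17/106, -147/106], P' = [175/212 447/212; 447/212 1527/212]
step 1: x' = [-696/18785, 17709/18785], P' = [14226/18785 35596/18785; 35596/18785 368488/56355]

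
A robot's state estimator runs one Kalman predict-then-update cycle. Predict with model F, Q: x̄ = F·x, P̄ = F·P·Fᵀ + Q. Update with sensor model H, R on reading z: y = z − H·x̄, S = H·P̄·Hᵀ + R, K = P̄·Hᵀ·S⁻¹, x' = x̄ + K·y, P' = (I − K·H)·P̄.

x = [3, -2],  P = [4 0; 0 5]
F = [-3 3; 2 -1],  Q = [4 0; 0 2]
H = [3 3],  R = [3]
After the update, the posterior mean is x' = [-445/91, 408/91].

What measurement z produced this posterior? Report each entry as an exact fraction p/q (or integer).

z = [-1]

x̄ = F·x = [-15, 8]
P̄ = F·P·Fᵀ + Q = [85 -39; -39 23]
S = H·P̄·Hᵀ + R = [273]
K = P̄·Hᵀ·S⁻¹ = [46/91; -16/91]
x' − x̄ = [920/91, -320/91] = K·y
y = (KᵀK)⁻¹·Kᵀ·(x' − x̄) = [20]
z = y + H·x̄ = [20] + [-21] = [-1]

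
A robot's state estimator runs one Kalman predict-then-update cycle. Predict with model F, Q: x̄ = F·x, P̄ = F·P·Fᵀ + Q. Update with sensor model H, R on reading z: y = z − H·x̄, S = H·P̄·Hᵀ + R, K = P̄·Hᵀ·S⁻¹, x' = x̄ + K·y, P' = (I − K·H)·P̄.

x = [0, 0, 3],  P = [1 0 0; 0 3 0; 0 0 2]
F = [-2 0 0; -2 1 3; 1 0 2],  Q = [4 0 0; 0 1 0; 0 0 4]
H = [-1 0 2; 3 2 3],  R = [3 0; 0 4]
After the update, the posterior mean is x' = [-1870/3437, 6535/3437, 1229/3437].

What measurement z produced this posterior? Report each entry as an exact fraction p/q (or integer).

x̄ = F·x = [0, 9, 6]
P̄ = F·P·Fᵀ + Q = [8 4 -2; 4 26 10; -2 10 13]
S = H·P̄·Hᵀ + R = [71 80; 80 429]
K = P̄·Hᵀ·S⁻¹ = [-7228/24059 2806/24059; -656/24059 5394/24059; 7772/24059 1523/24059]
x' − x̄ = [-1870/3437, -24398/3437, -19393/3437] = K·y
y = (KᵀK)⁻¹·Kᵀ·(x' − x̄) = [-11, -33]
z = y + H·x̄ = [-11, -33] + [12, 36] = [1, 3]

z = [1, 3]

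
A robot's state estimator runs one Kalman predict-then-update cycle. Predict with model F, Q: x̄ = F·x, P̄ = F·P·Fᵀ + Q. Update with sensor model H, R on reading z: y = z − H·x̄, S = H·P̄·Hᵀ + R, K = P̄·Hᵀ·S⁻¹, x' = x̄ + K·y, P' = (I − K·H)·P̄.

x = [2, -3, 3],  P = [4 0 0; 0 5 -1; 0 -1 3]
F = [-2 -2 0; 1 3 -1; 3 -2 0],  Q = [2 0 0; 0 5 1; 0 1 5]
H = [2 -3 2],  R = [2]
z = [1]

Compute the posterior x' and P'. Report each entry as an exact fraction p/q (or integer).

x̄ = F·x = [2, -10, 12]
P̄ = F·P·Fᵀ + Q = [38 -40 -4; -40 63 -19; -4 -19 61]
y = z − H·x̄ = [-57]
S = H·P̄·Hᵀ + R = [1641]
K = P̄·Hᵀ·S⁻¹ = [188/1641; -307/1641; 57/547]
x' = x̄ + K·y = [-2478/547, 363/547, 3315/547]
P' = (I − K·H)·P̄ = [27014/1641 -7924/1641 -12904/547; -7924/1641 9134/1641 7106/547; -12904/547 7106/547 23620/547]

x' = [-2478/547, 363/547, 3315/547]
P' = [27014/1641 -7924/1641 -12904/547; -7924/1641 9134/1641 7106/547; -12904/547 7106/547 23620/547]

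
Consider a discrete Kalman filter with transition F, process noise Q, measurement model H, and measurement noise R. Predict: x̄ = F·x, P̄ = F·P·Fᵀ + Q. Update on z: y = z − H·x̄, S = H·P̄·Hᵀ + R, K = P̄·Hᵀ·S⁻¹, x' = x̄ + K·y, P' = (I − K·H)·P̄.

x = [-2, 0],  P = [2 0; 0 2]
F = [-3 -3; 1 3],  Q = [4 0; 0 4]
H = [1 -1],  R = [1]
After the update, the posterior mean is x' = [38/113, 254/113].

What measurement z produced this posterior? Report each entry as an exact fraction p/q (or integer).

z = [-2]

x̄ = F·x = [6, -2]
P̄ = F·P·Fᵀ + Q = [40 -24; -24 24]
S = H·P̄·Hᵀ + R = [113]
K = P̄·Hᵀ·S⁻¹ = [64/113; -48/113]
x' − x̄ = [-640/113, 480/113] = K·y
y = (KᵀK)⁻¹·Kᵀ·(x' − x̄) = [-10]
z = y + H·x̄ = [-10] + [8] = [-2]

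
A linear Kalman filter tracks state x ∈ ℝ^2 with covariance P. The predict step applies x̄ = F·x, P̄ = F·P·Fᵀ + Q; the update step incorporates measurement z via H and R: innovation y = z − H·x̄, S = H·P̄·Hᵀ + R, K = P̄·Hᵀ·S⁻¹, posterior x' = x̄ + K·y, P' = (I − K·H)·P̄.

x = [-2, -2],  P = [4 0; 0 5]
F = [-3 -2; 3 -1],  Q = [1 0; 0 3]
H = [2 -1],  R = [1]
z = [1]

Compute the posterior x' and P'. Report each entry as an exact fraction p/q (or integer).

x' = [550/377, 700/377]
P' = [1889/377 3638/377; 3638/377 7372/377]

x̄ = F·x = [10, -4]
P̄ = F·P·Fᵀ + Q = [57 -26; -26 44]
y = z − H·x̄ = [-23]
S = H·P̄·Hᵀ + R = [377]
K = P̄·Hᵀ·S⁻¹ = [140/377; -96/377]
x' = x̄ + K·y = [550/377, 700/377]
P' = (I − K·H)·P̄ = [1889/377 3638/377; 3638/377 7372/377]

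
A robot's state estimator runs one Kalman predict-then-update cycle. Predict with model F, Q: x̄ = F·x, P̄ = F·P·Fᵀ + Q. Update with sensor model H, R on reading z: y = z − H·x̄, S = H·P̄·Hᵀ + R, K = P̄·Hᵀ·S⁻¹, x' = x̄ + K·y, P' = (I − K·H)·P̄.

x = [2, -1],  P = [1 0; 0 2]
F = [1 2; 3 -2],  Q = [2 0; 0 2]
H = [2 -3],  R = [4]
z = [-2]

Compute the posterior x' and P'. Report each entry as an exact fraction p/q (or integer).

x̄ = F·x = [0, 8]
P̄ = F·P·Fᵀ + Q = [11 -5; -5 19]
y = z − H·x̄ = [22]
S = H·P̄·Hᵀ + R = [279]
K = P̄·Hᵀ·S⁻¹ = [37/279; -67/279]
x' = x̄ + K·y = [814/279, 758/279]
P' = (I − K·H)·P̄ = [1700/279 1084/279; 1084/279 812/279]

x' = [814/279, 758/279]
P' = [1700/279 1084/279; 1084/279 812/279]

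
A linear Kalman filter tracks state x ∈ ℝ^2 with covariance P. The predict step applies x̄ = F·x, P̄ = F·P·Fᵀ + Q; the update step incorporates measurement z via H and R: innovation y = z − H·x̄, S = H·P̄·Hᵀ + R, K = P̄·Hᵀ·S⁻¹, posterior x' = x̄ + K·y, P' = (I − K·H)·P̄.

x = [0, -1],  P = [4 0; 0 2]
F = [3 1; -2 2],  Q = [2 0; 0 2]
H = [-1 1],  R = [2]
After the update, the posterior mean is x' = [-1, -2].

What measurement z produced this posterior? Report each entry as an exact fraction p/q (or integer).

z = [-1]

x̄ = F·x = [-1, -2]
P̄ = F·P·Fᵀ + Q = [40 -20; -20 26]
S = H·P̄·Hᵀ + R = [108]
K = P̄·Hᵀ·S⁻¹ = [-5/9; 23/54]
x' − x̄ = [0, 0] = K·y
y = (KᵀK)⁻¹·Kᵀ·(x' − x̄) = [0]
z = y + H·x̄ = [0] + [-1] = [-1]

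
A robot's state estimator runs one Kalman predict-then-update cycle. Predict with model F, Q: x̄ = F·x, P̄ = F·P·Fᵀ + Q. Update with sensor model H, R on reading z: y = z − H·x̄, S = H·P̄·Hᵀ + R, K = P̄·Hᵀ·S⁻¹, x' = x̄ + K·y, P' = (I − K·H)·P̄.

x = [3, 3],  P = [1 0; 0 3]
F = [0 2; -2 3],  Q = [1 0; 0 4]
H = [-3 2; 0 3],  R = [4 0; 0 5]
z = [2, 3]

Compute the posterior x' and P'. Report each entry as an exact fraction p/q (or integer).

x' = [617/1008, 6833/6048]
P' = [211/336 715/2016; 715/2016 6595/12096]

x̄ = F·x = [6, 3]
P̄ = F·P·Fᵀ + Q = [13 18; 18 35]
y = z − H·x̄ = [14, -6]
S = H·P̄·Hᵀ + R = [45 48; 48 320]
K = P̄·Hᵀ·S⁻¹ = [-37/126 143/672; 5/756 1319/4032]
x' = x̄ + K·y = [617/1008, 6833/6048]
P' = (I − K·H)·P̄ = [211/336 715/2016; 715/2016 6595/12096]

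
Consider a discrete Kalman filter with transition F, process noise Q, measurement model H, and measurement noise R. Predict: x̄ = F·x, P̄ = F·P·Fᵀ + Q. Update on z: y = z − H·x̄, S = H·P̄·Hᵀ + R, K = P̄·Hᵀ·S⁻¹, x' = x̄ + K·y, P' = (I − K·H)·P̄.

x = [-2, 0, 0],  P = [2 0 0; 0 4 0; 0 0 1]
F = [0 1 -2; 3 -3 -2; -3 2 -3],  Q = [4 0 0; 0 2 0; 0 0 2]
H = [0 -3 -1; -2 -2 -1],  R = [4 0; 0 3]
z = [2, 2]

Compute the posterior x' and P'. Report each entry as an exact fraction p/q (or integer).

x̄ = F·x = [0, -6, 6]
P̄ = F·P·Fᵀ + Q = [12 -8 14; -8 60 -36; 14 -36 45]
y = z − H·x̄ = [-10, -4]
S = H·P̄·Hᵀ + R = [373 205; 205 184]
K = P̄·Hᵀ·S⁻¹ = [6350/26607 -10256/26607; -12556/26607 4156/26607; 11797/26607 -13288/26607]
x' = x̄ + K·y = [-7492/8869, -16902/8869, 31608/8869]
P' = (I − K·H)·P̄ = [30152/26607 4136/26607 -37808/26607; 4136/26607 70964/26607 -162668/26607; -37808/26607 -162668/26607 440816/26607]

x' = [-7492/8869, -16902/8869, 31608/8869]
P' = [30152/26607 4136/26607 -37808/26607; 4136/26607 70964/26607 -162668/26607; -37808/26607 -162668/26607 440816/26607]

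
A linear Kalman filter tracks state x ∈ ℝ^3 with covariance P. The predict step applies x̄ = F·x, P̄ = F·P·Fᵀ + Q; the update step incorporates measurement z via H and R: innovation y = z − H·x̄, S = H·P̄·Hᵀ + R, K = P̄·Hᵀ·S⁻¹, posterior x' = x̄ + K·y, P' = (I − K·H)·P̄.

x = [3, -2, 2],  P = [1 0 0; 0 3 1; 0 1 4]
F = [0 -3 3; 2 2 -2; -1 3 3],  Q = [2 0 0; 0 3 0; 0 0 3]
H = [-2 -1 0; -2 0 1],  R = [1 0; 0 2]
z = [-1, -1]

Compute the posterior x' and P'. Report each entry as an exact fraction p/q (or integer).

x̄ = F·x = [12, -2, -3]
P̄ = F·P·Fᵀ + Q = [47 -30 9; -30 27 -8; 9 -8 85]
y = z − H·x̄ = [21, 26]
S = H·P̄·Hᵀ + R = [96 118; 118 239]
K = P̄·Hᵀ·S⁻¹ = [-2633/4510 -152/2255; 1751/9020 549/4510; -234/205 173/205]
x' = x̄ + K·y = [-9077/4510, 47279/9020, -1031/205]
P' = (I − K·H)·P̄ = [8809/2255 -32603/4510 1574/205; -32603/4510 128661/9020 -2914/205; 1574/205 -2914/205 3494/205]

x' = [-9077/4510, 47279/9020, -1031/205]
P' = [8809/2255 -32603/4510 1574/205; -32603/4510 128661/9020 -2914/205; 1574/205 -2914/205 3494/205]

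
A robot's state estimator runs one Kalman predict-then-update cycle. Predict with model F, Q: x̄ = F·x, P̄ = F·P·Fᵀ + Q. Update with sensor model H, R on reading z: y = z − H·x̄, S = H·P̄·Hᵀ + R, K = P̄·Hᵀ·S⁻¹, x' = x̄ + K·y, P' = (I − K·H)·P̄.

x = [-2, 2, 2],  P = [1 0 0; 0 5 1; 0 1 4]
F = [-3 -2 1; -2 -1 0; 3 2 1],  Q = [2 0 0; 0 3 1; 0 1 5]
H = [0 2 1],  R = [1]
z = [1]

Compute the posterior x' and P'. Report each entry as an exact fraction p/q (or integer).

x' = [31/9, 10/9, -10/9]
P' = [812/27 365/27 -725/27; 365/27 260/27 -512/27; -725/27 -512/27 1034/27]

x̄ = F·x = [4, 2, 0]
P̄ = F·P·Fᵀ + Q = [31 15 -25; 15 12 -16; -25 -16 42]
y = z − H·x̄ = [-3]
S = H·P̄·Hᵀ + R = [27]
K = P̄·Hᵀ·S⁻¹ = [5/27; 8/27; 10/27]
x' = x̄ + K·y = [31/9, 10/9, -10/9]
P' = (I − K·H)·P̄ = [812/27 365/27 -725/27; 365/27 260/27 -512/27; -725/27 -512/27 1034/27]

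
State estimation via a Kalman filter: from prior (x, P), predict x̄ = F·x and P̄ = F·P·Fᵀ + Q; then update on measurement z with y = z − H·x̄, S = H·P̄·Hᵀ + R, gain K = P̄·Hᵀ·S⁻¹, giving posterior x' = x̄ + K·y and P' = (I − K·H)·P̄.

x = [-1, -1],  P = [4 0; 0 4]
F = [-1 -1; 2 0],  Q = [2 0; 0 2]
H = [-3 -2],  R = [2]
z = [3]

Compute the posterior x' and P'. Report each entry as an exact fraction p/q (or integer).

x' = [33/34, -49/17]
P' = [121/17 -178/17; -178/17 270/17]

x̄ = F·x = [2, -2]
P̄ = F·P·Fᵀ + Q = [10 -8; -8 18]
y = z − H·x̄ = [5]
S = H·P̄·Hᵀ + R = [68]
K = P̄·Hᵀ·S⁻¹ = [-7/34; -3/17]
x' = x̄ + K·y = [33/34, -49/17]
P' = (I − K·H)·P̄ = [121/17 -178/17; -178/17 270/17]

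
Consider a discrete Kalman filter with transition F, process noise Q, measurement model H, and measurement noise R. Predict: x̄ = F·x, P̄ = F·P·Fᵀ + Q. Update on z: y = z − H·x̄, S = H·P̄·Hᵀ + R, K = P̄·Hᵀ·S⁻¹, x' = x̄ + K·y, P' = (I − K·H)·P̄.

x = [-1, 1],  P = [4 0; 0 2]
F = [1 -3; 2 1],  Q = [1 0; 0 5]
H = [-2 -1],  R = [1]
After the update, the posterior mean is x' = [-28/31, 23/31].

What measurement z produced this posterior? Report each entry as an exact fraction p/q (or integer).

x̄ = F·x = [-4, -1]
P̄ = F·P·Fᵀ + Q = [23 2; 2 23]
S = H·P̄·Hᵀ + R = [124]
K = P̄·Hᵀ·S⁻¹ = [-12/31; -27/124]
x' − x̄ = [96/31, 54/31] = K·y
y = (KᵀK)⁻¹·Kᵀ·(x' − x̄) = [-8]
z = y + H·x̄ = [-8] + [9] = [1]

z = [1]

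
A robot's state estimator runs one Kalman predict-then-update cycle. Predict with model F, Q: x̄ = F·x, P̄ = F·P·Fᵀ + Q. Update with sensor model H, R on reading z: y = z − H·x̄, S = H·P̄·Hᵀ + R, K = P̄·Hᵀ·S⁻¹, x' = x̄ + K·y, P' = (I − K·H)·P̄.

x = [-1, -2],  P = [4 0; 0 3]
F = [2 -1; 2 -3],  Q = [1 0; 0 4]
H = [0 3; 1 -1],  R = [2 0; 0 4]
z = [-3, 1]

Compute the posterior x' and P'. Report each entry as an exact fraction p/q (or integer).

x' = [-4550/4569, -4579/4569]
P' = [12130/4569 830/4569; 830/4569 1006/4569]

x̄ = F·x = [0, 4]
P̄ = F·P·Fᵀ + Q = [20 25; 25 47]
y = z − H·x̄ = [-15, 5]
S = H·P̄·Hᵀ + R = [425 -66; -66 21]
K = P̄·Hᵀ·S⁻¹ = [415/1523 2825/4569; 503/1523 -44/4569]
x' = x̄ + K·y = [-4550/4569, -4579/4569]
P' = (I − K·H)·P̄ = [12130/4569 830/4569; 830/4569 1006/4569]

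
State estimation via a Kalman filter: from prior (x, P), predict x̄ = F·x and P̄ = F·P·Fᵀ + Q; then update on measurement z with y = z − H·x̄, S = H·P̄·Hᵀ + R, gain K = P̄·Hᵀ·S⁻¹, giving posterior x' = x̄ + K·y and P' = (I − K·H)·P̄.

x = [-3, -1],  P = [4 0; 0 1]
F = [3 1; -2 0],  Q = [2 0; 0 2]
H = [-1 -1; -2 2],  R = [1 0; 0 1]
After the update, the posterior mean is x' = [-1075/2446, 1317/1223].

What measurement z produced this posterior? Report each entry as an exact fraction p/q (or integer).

x̄ = F·x = [-10, 6]
P̄ = F·P·Fᵀ + Q = [39 -24; -24 18]
S = H·P̄·Hᵀ + R = [10 42; 42 421]
K = P̄·Hᵀ·S⁻¹ = [-1023/2446 -315/1223; -501/1223 294/1223]
x' − x̄ = [23385/2446, -6021/1223] = K·y
y = (KᵀK)⁻¹·Kᵀ·(x' − x̄) = [-5, -29]
z = y + H·x̄ = [-5, -29] + [4, 32] = [-1, 3]

z = [-1, 3]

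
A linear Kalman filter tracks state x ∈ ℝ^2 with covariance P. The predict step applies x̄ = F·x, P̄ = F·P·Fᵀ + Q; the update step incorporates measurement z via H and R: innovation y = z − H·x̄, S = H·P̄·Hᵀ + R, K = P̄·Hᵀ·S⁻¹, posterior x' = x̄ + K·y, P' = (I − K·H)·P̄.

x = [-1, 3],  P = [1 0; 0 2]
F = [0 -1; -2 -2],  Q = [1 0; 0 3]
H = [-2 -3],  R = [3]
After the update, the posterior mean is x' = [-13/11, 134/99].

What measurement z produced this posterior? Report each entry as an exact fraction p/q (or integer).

x̄ = F·x = [-3, -4]
P̄ = F·P·Fᵀ + Q = [3 4; 4 15]
S = H·P̄·Hᵀ + R = [198]
K = P̄·Hᵀ·S⁻¹ = [-1/11; -53/198]
x' − x̄ = [20/11, 530/99] = K·y
y = (KᵀK)⁻¹·Kᵀ·(x' − x̄) = [-20]
z = y + H·x̄ = [-20] + [18] = [-2]

z = [-2]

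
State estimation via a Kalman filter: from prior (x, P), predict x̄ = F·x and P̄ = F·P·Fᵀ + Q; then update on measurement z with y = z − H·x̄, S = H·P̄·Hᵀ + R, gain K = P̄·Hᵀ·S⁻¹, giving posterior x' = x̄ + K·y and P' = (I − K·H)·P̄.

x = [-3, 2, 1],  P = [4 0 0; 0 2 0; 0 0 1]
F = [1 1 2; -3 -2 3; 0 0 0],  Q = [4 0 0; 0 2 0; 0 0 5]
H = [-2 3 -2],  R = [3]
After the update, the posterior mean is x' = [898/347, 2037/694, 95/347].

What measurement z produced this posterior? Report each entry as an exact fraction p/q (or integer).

z = [3]

x̄ = F·x = [1, 8, 0]
P̄ = F·P·Fᵀ + Q = [14 -10 0; -10 55 0; 0 0 5]
S = H·P̄·Hᵀ + R = [694]
K = P̄·Hᵀ·S⁻¹ = [-29/347; 185/694; -5/347]
x' − x̄ = [551/347, -3515/694, 95/347] = K·y
y = (KᵀK)⁻¹·Kᵀ·(x' − x̄) = [-19]
z = y + H·x̄ = [-19] + [22] = [3]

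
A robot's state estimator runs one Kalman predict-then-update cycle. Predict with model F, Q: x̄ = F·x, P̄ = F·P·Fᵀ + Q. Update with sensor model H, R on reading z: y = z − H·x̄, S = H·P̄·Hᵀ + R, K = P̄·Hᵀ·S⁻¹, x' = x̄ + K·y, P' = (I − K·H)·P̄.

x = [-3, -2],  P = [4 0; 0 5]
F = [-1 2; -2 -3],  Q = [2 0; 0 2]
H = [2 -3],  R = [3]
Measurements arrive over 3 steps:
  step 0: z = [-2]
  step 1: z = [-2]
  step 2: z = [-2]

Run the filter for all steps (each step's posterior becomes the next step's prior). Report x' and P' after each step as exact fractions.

step 0: x' = [1655/469, 1434/469], P' = [5232/469 3429/469; 3429/469 4805/938]
step 1: x' = [504477/573301, 701052/573301], P' = [1542192/573301 1010616/573301; 1010616/573301 852857/573301]
step 2: x' = [85611289/145268849, 147780999/145268849], P' = [368401020/145268849 238977861/145268849; 238977861/145268849 406079321/290537698]

step 0: x̄ = F·x = [-1, 12]
step 0: P̄ = F·P·Fᵀ + Q = [26 -22; -22 63]
step 0: y = z − H·x̄ = [36]
step 0: S = H·P̄·Hᵀ + R = [938]
step 0: K = P̄·Hᵀ·S⁻¹ = [59/469; -233/938]
step 0: x' = x̄ + K·y = [1655/469, 1434/469]
step 0: P' = (I − K·H)·P̄ = [5232/469 3429/469; 3429/469 4805/938]
step 1: x̄ = F·x = [1213/469, -7612/469]
step 1: P̄ = F·P·Fᵀ + Q = [2064/469 -7380/469; -7380/469 169273/938]
step 1: y = z − H·x̄ = [-26200/469]
step 1: S = H·P̄·Hᵀ + R = [1719903/938]
step 1: K = P̄·Hᵀ·S⁻¹ = [17512/573301; -179113/573301]
step 1: x' = x̄ + K·y = [504477/573301, 701052/573301]
step 1: P' = (I − K·H)·P̄ = [1542192/573301 1010616/573301; 1010616/573301 852857/573301]
step 2: x̄ = F·x = [897627/573301, -3112110/573301]
step 2: P̄ = F·P·Fᵀ + Q = [2057758/573301 -3043374/573301; -3043374/573301 27118475/573301]
step 2: y = z − H·x̄ = [-12278186/573301]
step 2: S = H·P̄·Hᵀ + R = [290537698/573301]
step 2: K = P̄·Hᵀ·S⁻¹ = [6622819/145268849; -87442173/290537698]
step 2: x' = x̄ + K·y = [85611289/145268849, 147780999/145268849]
step 2: P' = (I − K·H)·P̄ = [368401020/145268849 238977861/145268849; 238977861/145268849 406079321/290537698]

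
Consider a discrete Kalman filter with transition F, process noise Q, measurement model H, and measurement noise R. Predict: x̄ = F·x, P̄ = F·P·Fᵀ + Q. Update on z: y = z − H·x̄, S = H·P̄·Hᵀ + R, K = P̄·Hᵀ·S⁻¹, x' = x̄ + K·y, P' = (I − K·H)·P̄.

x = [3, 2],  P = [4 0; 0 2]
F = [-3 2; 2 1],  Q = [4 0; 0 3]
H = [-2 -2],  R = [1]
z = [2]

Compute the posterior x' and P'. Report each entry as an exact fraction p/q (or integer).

x' = [-1033/117, 920/117]
P' = [2480/117 -2452/117; -2452/117 2453/117]

x̄ = F·x = [-5, 8]
P̄ = F·P·Fᵀ + Q = [48 -20; -20 21]
y = z − H·x̄ = [8]
S = H·P̄·Hᵀ + R = [117]
K = P̄·Hᵀ·S⁻¹ = [-56/117; -2/117]
x' = x̄ + K·y = [-1033/117, 920/117]
P' = (I − K·H)·P̄ = [2480/117 -2452/117; -2452/117 2453/117]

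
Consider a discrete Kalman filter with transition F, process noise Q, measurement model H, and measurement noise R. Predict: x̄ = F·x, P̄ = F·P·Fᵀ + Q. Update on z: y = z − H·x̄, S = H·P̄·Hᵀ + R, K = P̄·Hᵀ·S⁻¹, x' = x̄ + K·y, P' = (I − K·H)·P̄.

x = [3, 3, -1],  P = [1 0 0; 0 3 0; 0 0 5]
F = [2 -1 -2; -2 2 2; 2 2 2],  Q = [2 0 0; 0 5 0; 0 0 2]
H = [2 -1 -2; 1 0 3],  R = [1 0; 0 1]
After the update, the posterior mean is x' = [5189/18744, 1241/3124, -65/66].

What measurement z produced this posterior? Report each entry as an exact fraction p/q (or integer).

z = [2, -3]

x̄ = F·x = [5, -2, 10]
P̄ = F·P·Fᵀ + Q = [29 -30 -22; -30 41 28; -22 28 38]
S = H·P̄·Hᵀ + R = [718 -312; -312 240]
K = P̄·Hᵀ·S⁻¹ = [839/3124 7309/37488; -217/781 -851/6248; -1/11 35/132]
x' − x̄ = [-88531/18744, 7489/3124, -725/66] = K·y
y = (KᵀK)⁻¹·Kᵀ·(x' − x̄) = [10, -38]
z = y + H·x̄ = [10, -38] + [-8, 35] = [2, -3]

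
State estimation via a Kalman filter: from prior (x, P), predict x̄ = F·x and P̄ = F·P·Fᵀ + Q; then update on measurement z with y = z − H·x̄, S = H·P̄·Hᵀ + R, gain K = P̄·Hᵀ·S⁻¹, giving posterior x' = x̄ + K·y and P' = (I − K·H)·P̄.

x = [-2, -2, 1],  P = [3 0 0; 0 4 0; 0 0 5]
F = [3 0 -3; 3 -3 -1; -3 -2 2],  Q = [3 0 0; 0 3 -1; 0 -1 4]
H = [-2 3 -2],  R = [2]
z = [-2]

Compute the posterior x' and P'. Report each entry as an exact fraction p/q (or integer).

x̄ = F·x = [-9, -1, 12]
P̄ = F·P·Fᵀ + Q = [75 42 -57; 42 71 -14; -57 -14 67]
y = z − H·x̄ = [7]
S = H·P̄·Hᵀ + R = [417]
K = P̄·Hᵀ·S⁻¹ = [30/139; 157/417; -62/417]
x' = x̄ + K·y = [-1041/139, 682/417, 4570/417]
P' = (I − K·H)·P̄ = [7725/139 1128/139 -6063/139; 1128/139 4958/417 3896/417; -6063/139 3896/417 24095/417]

x' = [-1041/139, 682/417, 4570/417]
P' = [7725/139 1128/139 -6063/139; 1128/139 4958/417 3896/417; -6063/139 3896/417 24095/417]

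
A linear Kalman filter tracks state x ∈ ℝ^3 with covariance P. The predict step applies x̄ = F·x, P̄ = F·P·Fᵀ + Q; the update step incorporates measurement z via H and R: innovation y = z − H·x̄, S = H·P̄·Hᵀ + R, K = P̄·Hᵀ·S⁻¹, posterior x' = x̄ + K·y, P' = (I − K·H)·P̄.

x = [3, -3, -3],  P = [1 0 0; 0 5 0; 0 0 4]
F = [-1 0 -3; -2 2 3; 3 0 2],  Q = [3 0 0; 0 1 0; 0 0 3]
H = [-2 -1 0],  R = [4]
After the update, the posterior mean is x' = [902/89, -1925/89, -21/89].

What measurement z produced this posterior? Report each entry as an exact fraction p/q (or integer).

x̄ = F·x = [6, -21, 3]
P̄ = F·P·Fᵀ + Q = [40 -34 -27; -34 61 18; -27 18 28]
S = H·P̄·Hᵀ + R = [89]
K = P̄·Hᵀ·S⁻¹ = [-46/89; 7/89; 36/89]
x' − x̄ = [368/89, -56/89, -288/89] = K·y
y = (KᵀK)⁻¹·Kᵀ·(x' − x̄) = [-8]
z = y + H·x̄ = [-8] + [9] = [1]

z = [1]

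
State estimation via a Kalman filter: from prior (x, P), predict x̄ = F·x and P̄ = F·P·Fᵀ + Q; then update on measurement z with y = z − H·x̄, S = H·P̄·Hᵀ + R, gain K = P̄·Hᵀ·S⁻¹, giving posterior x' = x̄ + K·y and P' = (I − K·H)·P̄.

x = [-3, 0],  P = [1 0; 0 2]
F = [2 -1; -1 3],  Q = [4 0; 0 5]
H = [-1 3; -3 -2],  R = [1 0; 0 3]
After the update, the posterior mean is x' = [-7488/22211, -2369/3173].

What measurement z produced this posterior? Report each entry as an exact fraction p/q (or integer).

x̄ = F·x = [-6, 3]
P̄ = F·P·Fᵀ + Q = [10 -8; -8 24]
S = H·P̄·Hᵀ + R = [275 -58; -58 93]
K = P̄·Hᵀ·S⁻¹ = [-3974/22211 -5822/22211; 864/3173 -280/3173]
x' − x̄ = [125778/22211, -11888/3173] = K·y
y = (KᵀK)⁻¹·Kᵀ·(x' − x̄) = [-17, -10]
z = y + H·x̄ = [-17, -10] + [15, 12] = [-2, 2]

z = [-2, 2]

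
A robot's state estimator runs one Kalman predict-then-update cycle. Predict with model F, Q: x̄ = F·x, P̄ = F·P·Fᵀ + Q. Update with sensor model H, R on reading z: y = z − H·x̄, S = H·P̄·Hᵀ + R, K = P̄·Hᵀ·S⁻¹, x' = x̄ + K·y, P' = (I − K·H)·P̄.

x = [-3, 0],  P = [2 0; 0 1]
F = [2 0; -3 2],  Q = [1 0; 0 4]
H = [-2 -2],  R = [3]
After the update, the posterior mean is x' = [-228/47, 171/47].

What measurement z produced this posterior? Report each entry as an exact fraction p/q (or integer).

x̄ = F·x = [-6, 9]
P̄ = F·P·Fᵀ + Q = [9 -12; -12 26]
S = H·P̄·Hᵀ + R = [47]
K = P̄·Hᵀ·S⁻¹ = [6/47; -28/47]
x' − x̄ = [54/47, -252/47] = K·y
y = (KᵀK)⁻¹·Kᵀ·(x' − x̄) = [9]
z = y + H·x̄ = [9] + [-6] = [3]

z = [3]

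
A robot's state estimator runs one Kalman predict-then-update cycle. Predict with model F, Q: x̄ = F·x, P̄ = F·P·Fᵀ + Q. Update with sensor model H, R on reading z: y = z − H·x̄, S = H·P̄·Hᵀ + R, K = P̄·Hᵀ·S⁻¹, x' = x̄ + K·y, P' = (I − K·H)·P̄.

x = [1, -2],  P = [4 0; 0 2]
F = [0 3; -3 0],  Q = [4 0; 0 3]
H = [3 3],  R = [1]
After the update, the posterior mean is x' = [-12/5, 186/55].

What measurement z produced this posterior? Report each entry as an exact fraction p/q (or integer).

z = [3]

x̄ = F·x = [-6, -3]
P̄ = F·P·Fᵀ + Q = [22 0; 0 39]
S = H·P̄·Hᵀ + R = [550]
K = P̄·Hᵀ·S⁻¹ = [3/25; 117/550]
x' − x̄ = [18/5, 351/55] = K·y
y = (KᵀK)⁻¹·Kᵀ·(x' − x̄) = [30]
z = y + H·x̄ = [30] + [-27] = [3]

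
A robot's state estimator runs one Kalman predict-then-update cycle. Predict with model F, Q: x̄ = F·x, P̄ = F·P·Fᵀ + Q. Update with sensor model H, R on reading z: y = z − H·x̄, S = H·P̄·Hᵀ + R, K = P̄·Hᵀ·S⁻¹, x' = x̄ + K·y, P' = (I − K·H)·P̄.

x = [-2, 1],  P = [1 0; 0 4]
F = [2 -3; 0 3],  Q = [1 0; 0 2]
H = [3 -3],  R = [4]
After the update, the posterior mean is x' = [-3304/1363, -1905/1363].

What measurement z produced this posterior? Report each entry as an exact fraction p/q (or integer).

x̄ = F·x = [-7, 3]
P̄ = F·P·Fᵀ + Q = [41 -36; -36 38]
S = H·P̄·Hᵀ + R = [1363]
K = P̄·Hᵀ·S⁻¹ = [231/1363; -222/1363]
x' − x̄ = [6237/1363, -5994/1363] = K·y
y = (KᵀK)⁻¹·Kᵀ·(x' − x̄) = [27]
z = y + H·x̄ = [27] + [-30] = [-3]

z = [-3]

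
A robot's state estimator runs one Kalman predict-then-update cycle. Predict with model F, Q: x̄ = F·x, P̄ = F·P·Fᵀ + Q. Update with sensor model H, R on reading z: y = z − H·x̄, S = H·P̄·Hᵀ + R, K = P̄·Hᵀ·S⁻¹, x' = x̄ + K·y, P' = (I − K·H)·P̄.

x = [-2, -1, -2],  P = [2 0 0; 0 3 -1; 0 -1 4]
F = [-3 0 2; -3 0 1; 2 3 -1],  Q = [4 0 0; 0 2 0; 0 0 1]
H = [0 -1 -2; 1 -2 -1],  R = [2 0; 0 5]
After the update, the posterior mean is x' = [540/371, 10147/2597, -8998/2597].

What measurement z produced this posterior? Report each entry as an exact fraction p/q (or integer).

z = [3, -3]

x̄ = F·x = [2, 4, -5]
P̄ = F·P·Fᵀ + Q = [38 26 -26; 26 24 -19; -26 -19 46]
S = H·P̄·Hᵀ + R = [134 71; 71 57]
K = P̄·Hᵀ·S⁻¹ = [90/371 -34/371; 1011/2597 -1396/2597; -1747/2597 627/2597]
x' − x̄ = [-202/371, -241/2597, 3987/2597] = K·y
y = (KᵀK)⁻¹·Kᵀ·(x' − x̄) = [-3, -2]
z = y + H·x̄ = [-3, -2] + [6, -1] = [3, -3]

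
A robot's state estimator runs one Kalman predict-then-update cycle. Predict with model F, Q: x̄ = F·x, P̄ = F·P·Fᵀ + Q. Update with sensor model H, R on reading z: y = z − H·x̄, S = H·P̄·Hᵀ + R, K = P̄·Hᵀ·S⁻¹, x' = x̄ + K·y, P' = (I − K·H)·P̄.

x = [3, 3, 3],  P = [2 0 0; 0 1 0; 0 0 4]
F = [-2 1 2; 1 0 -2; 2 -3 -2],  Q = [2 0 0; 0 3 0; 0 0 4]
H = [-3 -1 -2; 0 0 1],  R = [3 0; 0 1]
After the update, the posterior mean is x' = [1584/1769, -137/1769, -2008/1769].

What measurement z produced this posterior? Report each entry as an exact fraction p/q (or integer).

z = [-1, -1]

x̄ = F·x = [3, -3, -9]
P̄ = F·P·Fᵀ + Q = [27 -20 -27; -20 21 20; -27 20 37]
S = H·P̄·Hᵀ + R = [51 -13; -13 38]
K = P̄·Hᵀ·S⁻¹ = [-617/1769 -1468/1769; 222/1769 1007/1769; -13/1769 1718/1769]
x' − x̄ = [-3723/1769, 5170/1769, 13913/1769] = K·y
y = (KᵀK)⁻¹·Kᵀ·(x' − x̄) = [-13, 8]
z = y + H·x̄ = [-13, 8] + [12, -9] = [-1, -1]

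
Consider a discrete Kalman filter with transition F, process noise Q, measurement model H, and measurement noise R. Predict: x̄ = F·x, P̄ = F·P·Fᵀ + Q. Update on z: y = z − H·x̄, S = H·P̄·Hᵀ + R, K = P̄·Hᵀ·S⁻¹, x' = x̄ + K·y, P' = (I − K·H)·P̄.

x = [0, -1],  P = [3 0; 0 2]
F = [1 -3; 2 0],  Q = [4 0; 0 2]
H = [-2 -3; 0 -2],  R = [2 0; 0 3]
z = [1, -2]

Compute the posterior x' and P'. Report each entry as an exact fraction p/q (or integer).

x' = [-2098/1509, 667/1006]
P' = [2785/1509 -468/503; -468/503 321/503]

x̄ = F·x = [3, 0]
P̄ = F·P·Fᵀ + Q = [25 6; 6 14]
y = z − H·x̄ = [7, -2]
S = H·P̄·Hᵀ + R = [300 108; 108 59]
K = P̄·Hᵀ·S⁻¹ = [-679/1509 312/503; -27/1006 -214/503]
x' = x̄ + K·y = [-2098/1509, 667/1006]
P' = (I − K·H)·P̄ = [2785/1509 -468/503; -468/503 321/503]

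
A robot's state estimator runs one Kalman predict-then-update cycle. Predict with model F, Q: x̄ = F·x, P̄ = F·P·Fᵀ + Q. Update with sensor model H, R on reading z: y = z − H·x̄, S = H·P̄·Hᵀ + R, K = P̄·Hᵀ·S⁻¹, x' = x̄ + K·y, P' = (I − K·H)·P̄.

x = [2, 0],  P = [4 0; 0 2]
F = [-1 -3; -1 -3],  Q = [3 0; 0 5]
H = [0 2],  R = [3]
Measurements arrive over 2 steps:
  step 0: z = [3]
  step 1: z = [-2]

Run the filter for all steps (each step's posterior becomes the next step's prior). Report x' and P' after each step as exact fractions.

step 0: x̄ = F·x = [-2, -2]
step 0: P̄ = F·P·Fᵀ + Q = [25 22; 22 27]
step 0: y = z − H·x̄ = [7]
step 0: S = H·P̄·Hᵀ + R = [111]
step 0: K = P̄·Hᵀ·S⁻¹ = [44/111; 18/37]
step 0: x' = x̄ + K·y = [86/111, 52/37]
step 0: P' = (I − K·H)·P̄ = [839/111 22/37; 22/37 27/37]
step 1: x̄ = F·x = [-554/111, -554/111]
step 1: P̄ = F·P·Fᵀ + Q = [2297/111 1964/111; 1964/111 2519/111]
step 1: y = z − H·x̄ = [886/111]
step 1: S = H·P̄·Hᵀ + R = [10409/111]
step 1: K = P̄·Hᵀ·S⁻¹ = [3928/10409; 5038/10409]
step 1: x' = x̄ + K·y = [-20598/10409, -11738/10409]
step 1: P' = (I − K·H)·P̄ = [76399/10409 5892/10409; 5892/10409 7557/10409]

step 0: x' = [86/111, 52/37], P' = [839/111 22/37; 22/37 27/37]
step 1: x' = [-20598/10409, -11738/10409], P' = [76399/10409 5892/10409; 5892/10409 7557/10409]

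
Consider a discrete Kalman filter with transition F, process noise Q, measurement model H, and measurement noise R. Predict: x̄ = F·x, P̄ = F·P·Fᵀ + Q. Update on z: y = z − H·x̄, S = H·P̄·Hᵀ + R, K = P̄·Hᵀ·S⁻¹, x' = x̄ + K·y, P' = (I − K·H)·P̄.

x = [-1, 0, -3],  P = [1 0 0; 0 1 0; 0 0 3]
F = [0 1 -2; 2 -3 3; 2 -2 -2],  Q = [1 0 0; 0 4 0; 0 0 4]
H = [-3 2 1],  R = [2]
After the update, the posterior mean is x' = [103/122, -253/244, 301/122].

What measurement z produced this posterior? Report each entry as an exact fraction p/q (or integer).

z = [-2]

x̄ = F·x = [6, -11, 4]
P̄ = F·P·Fᵀ + Q = [14 -21 10; -21 44 -8; 10 -8 24]
S = H·P̄·Hᵀ + R = [488]
K = P̄·Hᵀ·S⁻¹ = [-37/244; 143/488; -11/244]
x' − x̄ = [-629/122, 2431/244, -187/122] = K·y
y = (KᵀK)⁻¹·Kᵀ·(x' − x̄) = [34]
z = y + H·x̄ = [34] + [-36] = [-2]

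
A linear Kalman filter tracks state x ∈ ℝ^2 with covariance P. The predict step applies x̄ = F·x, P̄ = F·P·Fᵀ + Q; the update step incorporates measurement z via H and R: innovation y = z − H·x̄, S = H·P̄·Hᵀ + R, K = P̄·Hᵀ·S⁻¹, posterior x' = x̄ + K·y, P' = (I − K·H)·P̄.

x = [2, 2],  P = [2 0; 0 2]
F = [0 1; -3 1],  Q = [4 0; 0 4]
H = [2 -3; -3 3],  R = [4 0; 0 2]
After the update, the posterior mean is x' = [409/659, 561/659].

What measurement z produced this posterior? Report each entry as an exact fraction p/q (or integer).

x̄ = F·x = [2, -4]
P̄ = F·P·Fᵀ + Q = [6 2; 2 24]
S = H·P̄·Hᵀ + R = [220 -222; -222 236]
K = P̄·Hᵀ·S⁻¹ = [-312/659 -327/659; -349/659 -144/659]
x' − x̄ = [-909/659, 3197/659] = K·y
y = (KᵀK)⁻¹·Kᵀ·(x' − x̄) = [-17, 19]
z = y + H·x̄ = [-17, 19] + [16, -18] = [-1, 1]

z = [-1, 1]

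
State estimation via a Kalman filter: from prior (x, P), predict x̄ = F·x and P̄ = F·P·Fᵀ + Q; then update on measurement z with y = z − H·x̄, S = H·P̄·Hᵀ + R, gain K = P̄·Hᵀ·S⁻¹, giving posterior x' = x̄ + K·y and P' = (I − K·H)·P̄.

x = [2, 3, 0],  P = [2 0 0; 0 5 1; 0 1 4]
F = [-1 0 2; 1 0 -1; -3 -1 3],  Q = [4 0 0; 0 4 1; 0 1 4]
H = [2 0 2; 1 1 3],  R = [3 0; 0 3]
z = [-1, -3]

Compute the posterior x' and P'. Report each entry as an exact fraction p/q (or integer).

x' = [502/401, 194/401, -1339/802]
P' = [2242/1203 1154/1203 -1438/1203; 1154/1203 4702/1203 -1706/1203; -1438/1203 -1706/1203 5695/4812]

x̄ = F·x = [-2, 2, -9]
P̄ = F·P·Fᵀ + Q = [22 -10 28; -10 10 -16; 28 -16 57]
y = z − H·x̄ = [21, 24]
S = H·P̄·Hᵀ + R = [543 558; 558 600]
K = P̄·Hᵀ·S⁻¹ = [536/1203 -102/401; -368/1203 82/401; -19/2406 501/1604]
x' = x̄ + K·y = [502/401, 194/401, -1339/802]
P' = (I − K·H)·P̄ = [2242/1203 1154/1203 -1438/1203; 1154/1203 4702/1203 -1706/1203; -1438/1203 -1706/1203 5695/4812]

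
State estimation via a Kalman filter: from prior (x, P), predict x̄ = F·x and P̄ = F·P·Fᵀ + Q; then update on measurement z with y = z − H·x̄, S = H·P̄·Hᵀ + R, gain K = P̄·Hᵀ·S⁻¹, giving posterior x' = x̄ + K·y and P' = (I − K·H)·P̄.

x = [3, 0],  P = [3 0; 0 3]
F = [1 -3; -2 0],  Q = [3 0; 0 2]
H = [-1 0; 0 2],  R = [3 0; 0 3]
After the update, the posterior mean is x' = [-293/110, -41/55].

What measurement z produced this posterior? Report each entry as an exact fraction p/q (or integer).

x̄ = F·x = [3, -6]
P̄ = F·P·Fᵀ + Q = [33 -6; -6 14]
S = H·P̄·Hᵀ + R = [36 12; 12 59]
K = P̄·Hᵀ·S⁻¹ = [-601/660 -1/55; 1/110 26/55]
x' − x̄ = [-623/110, 289/55] = K·y
y = (KᵀK)⁻¹·Kᵀ·(x' − x̄) = [6, 11]
z = y + H·x̄ = [6, 11] + [-3, -12] = [3, -1]

z = [3, -1]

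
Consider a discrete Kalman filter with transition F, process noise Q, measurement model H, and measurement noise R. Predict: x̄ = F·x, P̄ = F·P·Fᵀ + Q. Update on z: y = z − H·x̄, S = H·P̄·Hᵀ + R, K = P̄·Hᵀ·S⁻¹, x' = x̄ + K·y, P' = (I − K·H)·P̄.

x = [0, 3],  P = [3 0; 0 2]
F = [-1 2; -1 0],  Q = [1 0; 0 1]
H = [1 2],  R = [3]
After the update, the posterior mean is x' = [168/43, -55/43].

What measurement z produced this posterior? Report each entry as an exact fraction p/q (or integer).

z = [1]

x̄ = F·x = [6, 0]
P̄ = F·P·Fᵀ + Q = [12 3; 3 4]
S = H·P̄·Hᵀ + R = [43]
K = P̄·Hᵀ·S⁻¹ = [18/43; 11/43]
x' − x̄ = [-90/43, -55/43] = K·y
y = (KᵀK)⁻¹·Kᵀ·(x' − x̄) = [-5]
z = y + H·x̄ = [-5] + [6] = [1]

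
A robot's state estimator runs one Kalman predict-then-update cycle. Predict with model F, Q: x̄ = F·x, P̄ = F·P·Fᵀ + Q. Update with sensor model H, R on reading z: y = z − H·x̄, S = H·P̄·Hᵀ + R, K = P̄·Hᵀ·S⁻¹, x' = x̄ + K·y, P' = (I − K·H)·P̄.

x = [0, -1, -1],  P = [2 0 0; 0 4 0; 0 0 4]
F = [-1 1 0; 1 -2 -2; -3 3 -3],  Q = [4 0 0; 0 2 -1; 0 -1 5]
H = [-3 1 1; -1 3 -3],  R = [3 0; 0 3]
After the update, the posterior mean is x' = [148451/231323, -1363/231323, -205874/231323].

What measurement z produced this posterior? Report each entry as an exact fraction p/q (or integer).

z = [-3, 2]

x̄ = F·x = [-1, 4, 0]
P̄ = F·P·Fᵀ + Q = [10 -10 18; -10 36 -7; 18 -7 95]
S = H·P̄·Hᵀ + R = [162 97; 97 1486]
K = P̄·Hᵀ·S⁻¹ = [-23574/231323 -13094/231323; 74191/231323 16795/231323; 81952/231323 -55786/231323]
x' − x̄ = [379774/231323, -926655/231323, -205874/231323] = K·y
y = (KᵀK)⁻¹·Kᵀ·(x' − x̄) = [-10, -11]
z = y + H·x̄ = [-10, -11] + [7, 13] = [-3, 2]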